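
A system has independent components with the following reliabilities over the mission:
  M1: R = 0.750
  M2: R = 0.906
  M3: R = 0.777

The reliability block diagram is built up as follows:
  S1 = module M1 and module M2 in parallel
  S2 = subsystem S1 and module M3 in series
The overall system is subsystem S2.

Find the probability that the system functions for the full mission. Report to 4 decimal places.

Parallel (M1 and M2): 1 − (1 − 0.750000)(1 − 0.906000) = 0.976500
Series ([0.976500] and M3): 0.976500 × 0.777000 = 0.7587

0.7587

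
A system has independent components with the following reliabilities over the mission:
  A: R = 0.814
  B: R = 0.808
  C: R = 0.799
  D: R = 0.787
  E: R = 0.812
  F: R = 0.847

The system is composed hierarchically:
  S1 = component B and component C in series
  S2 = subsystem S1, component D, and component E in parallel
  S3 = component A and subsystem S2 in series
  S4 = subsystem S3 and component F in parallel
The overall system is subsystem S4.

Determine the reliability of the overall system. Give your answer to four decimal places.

0.9698

Series (B and C): 0.808000 × 0.799000 = 0.645592
Parallel ([0.645592], D, and E): 1 − (1 − 0.645592)(1 − 0.787000)(1 − 0.812000) = 0.985808
Series (A and [0.985808]): 0.814000 × 0.985808 = 0.802448
Parallel ([0.802448] and F): 1 − (1 − 0.802448)(1 − 0.847000) = 0.9698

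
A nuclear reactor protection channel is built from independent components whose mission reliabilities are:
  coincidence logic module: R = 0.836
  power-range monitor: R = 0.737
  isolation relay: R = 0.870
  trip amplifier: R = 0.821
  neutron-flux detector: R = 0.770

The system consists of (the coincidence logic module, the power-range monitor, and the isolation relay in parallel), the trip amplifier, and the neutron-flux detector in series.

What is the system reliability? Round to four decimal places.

0.6286

Parallel (coincidence logic module, power-range monitor, and isolation relay): 1 − (1 − 0.836000)(1 − 0.737000)(1 − 0.870000) = 0.994393
Series ([0.994393], trip amplifier, and neutron-flux detector): 0.994393 × 0.821000 × 0.770000 = 0.6286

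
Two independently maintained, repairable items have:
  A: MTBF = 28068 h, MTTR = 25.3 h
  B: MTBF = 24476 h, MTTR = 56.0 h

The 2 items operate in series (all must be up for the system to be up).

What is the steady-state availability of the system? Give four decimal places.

A(A) = MTBF/(MTBF+MTTR) = 28068/(28068+25.3) = 0.999099
A(B) = MTBF/(MTBF+MTTR) = 24476/(24476+56.0) = 0.997717
Series availability: 0.999099 × 0.997717 = 0.9968

0.9968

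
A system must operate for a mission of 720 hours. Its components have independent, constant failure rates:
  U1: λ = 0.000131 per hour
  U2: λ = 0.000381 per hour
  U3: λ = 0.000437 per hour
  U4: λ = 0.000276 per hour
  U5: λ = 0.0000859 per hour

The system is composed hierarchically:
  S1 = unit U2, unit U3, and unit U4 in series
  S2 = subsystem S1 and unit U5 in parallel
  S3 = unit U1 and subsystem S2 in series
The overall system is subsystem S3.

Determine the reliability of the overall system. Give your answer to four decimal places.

R(U1) = exp(−0.000131 × 720) = 0.909992
R(U2) = exp(−0.000381 × 720) = 0.760089
R(U3) = exp(−0.000437 × 720) = 0.730052
R(U4) = exp(−0.000276 × 720) = 0.819779
R(U5) = exp(−0.0000859 × 720) = 0.940026
Series (U2, U3, and U4): 0.760089 × 0.730052 × 0.819779 = 0.454899
Parallel ([0.454899] and U5): 1 − (1 − 0.454899)(1 − 0.940026) = 0.967308
Series (U1 and [0.967308]): 0.909992 × 0.967308 = 0.8802

0.8802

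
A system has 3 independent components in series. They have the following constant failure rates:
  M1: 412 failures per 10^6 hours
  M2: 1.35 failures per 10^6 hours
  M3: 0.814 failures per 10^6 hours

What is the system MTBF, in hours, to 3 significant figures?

2410

Series of exponential components: λ_sys = Σ λ_i
λ_sys = 0.000412 + 0.00000135 + 0.000000814 = 4.1416e-04 /h
MTBF = 1 / λ_sys = 2410 h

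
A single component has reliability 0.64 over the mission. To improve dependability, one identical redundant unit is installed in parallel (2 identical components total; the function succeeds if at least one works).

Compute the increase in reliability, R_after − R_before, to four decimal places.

R_before = 0.64
R_after = 1 − (1 − 0.64)^2 = 0.8704
ΔR = 0.8704 − 0.64 = 0.2304

0.2304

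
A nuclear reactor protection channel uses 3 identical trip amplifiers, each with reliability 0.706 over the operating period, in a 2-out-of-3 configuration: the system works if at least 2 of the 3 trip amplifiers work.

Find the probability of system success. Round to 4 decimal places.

R = Σ_{i=2}^{3} C(3,i) p^i (1−p)^{3−i} with p = 0.706
C(3,2)·0.706^2·0.294^1 = 0.439621
C(3,3)·0.706^3·0.294^0 = 0.351896
Sum = 0.7915

0.7915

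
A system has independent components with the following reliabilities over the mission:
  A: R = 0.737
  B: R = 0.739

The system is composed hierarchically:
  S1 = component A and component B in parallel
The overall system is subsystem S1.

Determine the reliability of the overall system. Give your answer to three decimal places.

0.931

Parallel (A and B): 1 − (1 − 0.73700)(1 − 0.73900) = 0.931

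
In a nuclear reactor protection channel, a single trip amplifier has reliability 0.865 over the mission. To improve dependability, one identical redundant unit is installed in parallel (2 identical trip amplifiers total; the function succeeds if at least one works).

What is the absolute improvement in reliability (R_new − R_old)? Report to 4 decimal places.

R_before = 0.865
R_after = 1 − (1 − 0.865)^2 = 0.9818
ΔR = 0.9818 − 0.865 = 0.1168

0.1168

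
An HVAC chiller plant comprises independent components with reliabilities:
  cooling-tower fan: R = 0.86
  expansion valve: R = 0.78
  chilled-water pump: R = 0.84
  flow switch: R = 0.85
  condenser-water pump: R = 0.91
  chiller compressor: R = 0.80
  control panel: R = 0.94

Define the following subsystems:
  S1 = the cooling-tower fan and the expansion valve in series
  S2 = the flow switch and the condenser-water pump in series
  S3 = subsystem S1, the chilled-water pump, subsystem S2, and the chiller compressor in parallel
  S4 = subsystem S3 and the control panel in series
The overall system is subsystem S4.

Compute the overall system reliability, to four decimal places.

0.9378

Series (cooling-tower fan and expansion valve): 0.860000 × 0.780000 = 0.670800
Series (flow switch and condenser-water pump): 0.850000 × 0.910000 = 0.773500
Parallel ([0.670800], chilled-water pump, [0.773500], and chiller compressor): 1 − (1 − 0.670800)(1 − 0.840000)(1 − 0.773500)(1 − 0.800000) = 0.997614
Series ([0.997614] and control panel): 0.997614 × 0.940000 = 0.9378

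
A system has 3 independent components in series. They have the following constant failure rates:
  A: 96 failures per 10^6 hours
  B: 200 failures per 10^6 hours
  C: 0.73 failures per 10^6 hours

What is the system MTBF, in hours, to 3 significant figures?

Series of exponential components: λ_sys = Σ λ_i
λ_sys = 0.000096 + 0.00020 + 0.00000073 = 2.9673e-04 /h
MTBF = 1 / λ_sys = 3370 h

3370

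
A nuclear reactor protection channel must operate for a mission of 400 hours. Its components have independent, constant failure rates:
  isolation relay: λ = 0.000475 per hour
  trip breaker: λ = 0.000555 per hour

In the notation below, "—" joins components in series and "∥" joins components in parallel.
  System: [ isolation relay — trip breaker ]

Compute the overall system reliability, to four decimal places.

R(isolation relay) = exp(−0.000475 × 400) = 0.826959
R(trip breaker) = exp(−0.000555 × 400) = 0.800915
Series (isolation relay and trip breaker): 0.826959 × 0.800915 = 0.6623

0.6623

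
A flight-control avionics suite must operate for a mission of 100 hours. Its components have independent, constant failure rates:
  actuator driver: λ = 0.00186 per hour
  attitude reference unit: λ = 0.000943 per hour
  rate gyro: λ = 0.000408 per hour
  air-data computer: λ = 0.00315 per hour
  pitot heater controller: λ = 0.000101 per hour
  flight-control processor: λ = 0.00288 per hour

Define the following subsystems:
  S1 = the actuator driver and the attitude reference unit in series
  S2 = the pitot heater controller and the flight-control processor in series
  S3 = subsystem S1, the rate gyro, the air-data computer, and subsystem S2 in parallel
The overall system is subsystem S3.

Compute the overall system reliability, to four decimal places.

R(actuator driver) = exp(−0.00186 × 100) = 0.830274
R(attitude reference unit) = exp(−0.000943 × 100) = 0.910010
R(rate gyro) = exp(−0.000408 × 100) = 0.960021
R(air-data computer) = exp(−0.00315 × 100) = 0.729789
R(pitot heater controller) = exp(−0.000101 × 100) = 0.989951
R(flight-control processor) = exp(−0.00288 × 100) = 0.749762
Series (actuator driver and attitude reference unit): 0.830274 × 0.910010 = 0.755558
Series (pitot heater controller and flight-control processor): 0.989951 × 0.749762 = 0.742228
Parallel ([0.755558], rate gyro, air-data computer, and [0.742228]): 1 − (1 − 0.755558)(1 − 0.960021)(1 − 0.729789)(1 − 0.742228) = 0.9993

0.9993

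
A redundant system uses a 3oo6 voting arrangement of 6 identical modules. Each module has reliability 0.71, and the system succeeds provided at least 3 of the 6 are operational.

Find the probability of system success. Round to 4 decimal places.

R = Σ_{i=3}^{6} C(6,i) p^i (1−p)^{6−i} with p = 0.71
C(6,3)·0.71^3·0.29^3 = 0.174582
C(6,4)·0.71^4·0.29^2 = 0.320568
C(6,5)·0.71^5·0.29^1 = 0.313936
C(6,6)·0.71^6·0.29^0 = 0.128100
Sum = 0.9372

0.9372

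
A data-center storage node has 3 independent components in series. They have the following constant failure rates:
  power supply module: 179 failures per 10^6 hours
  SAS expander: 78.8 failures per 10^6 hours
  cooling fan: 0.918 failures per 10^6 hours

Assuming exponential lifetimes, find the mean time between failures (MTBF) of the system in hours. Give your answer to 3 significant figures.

3870

Series of exponential components: λ_sys = Σ λ_i
λ_sys = 0.000179 + 0.0000788 + 0.000000918 = 2.5872e-04 /h
MTBF = 1 / λ_sys = 3870 h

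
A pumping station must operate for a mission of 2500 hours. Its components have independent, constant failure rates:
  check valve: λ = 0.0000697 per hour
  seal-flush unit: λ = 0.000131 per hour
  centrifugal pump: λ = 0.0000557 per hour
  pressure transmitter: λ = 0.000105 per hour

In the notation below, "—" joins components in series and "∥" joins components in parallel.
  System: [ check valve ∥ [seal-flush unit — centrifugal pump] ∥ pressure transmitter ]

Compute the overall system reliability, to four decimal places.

0.9862

R(check valve) = exp(−0.0000697 × 2500) = 0.840087
R(seal-flush unit) = exp(−0.000131 × 2500) = 0.720723
R(centrifugal pump) = exp(−0.0000557 × 2500) = 0.870010
R(pressure transmitter) = exp(−0.000105 × 2500) = 0.769126
Series (seal-flush unit and centrifugal pump): 0.720723 × 0.870010 = 0.627036
Parallel (check valve, [0.627036], and pressure transmitter): 1 − (1 − 0.840087)(1 − 0.627036)(1 − 0.769126) = 0.9862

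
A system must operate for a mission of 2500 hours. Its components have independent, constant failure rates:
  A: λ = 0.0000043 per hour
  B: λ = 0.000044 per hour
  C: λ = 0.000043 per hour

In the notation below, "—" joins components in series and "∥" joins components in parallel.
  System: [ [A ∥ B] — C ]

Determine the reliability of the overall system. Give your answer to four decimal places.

R(A) = exp(−0.0000043 × 2500) = 0.989308
R(B) = exp(−0.000044 × 2500) = 0.895834
R(C) = exp(−0.000043 × 2500) = 0.898077
Parallel (A and B): 1 − (1 − 0.989308)(1 − 0.895834) = 0.998886
Series ([0.998886] and C): 0.998886 × 0.898077 = 0.8971

0.8971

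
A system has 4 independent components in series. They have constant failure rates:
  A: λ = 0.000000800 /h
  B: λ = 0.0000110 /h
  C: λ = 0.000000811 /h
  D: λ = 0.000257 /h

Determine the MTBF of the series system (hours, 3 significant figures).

3710

Series of exponential components: λ_sys = Σ λ_i
λ_sys = 0.000000800 + 0.0000110 + 0.000000811 + 0.000257 = 2.6961e-04 /h
MTBF = 1 / λ_sys = 3710 h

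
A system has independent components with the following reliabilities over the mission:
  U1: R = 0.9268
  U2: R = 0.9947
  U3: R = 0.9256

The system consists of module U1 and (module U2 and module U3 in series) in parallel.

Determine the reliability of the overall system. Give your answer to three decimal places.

Series (U2 and U3): 0.99470 × 0.92560 = 0.92069
Parallel (U1 and [0.92069]): 1 − (1 − 0.92680)(1 − 0.92069) = 0.994

0.994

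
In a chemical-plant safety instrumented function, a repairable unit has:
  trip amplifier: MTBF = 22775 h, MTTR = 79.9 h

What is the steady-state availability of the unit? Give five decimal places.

0.99650

A(trip amplifier) = MTBF/(MTBF+MTTR) = 22775/(22775+79.9) = 0.99650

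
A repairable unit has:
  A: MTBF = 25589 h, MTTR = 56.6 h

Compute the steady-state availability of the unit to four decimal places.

A(A) = MTBF/(MTBF+MTTR) = 25589/(25589+56.6) = 0.9978

0.9978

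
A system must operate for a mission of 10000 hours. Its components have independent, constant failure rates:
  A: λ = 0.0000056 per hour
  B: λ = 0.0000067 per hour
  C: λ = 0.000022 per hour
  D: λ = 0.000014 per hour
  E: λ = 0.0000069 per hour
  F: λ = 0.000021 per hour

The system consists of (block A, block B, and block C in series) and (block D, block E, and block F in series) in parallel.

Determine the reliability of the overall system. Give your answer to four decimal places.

R(A) = exp(−0.0000056 × 10000) = 0.945539
R(B) = exp(−0.0000067 × 10000) = 0.935195
R(C) = exp(−0.000022 × 10000) = 0.802519
R(D) = exp(−0.000014 × 10000) = 0.869358
R(E) = exp(−0.0000069 × 10000) = 0.933327
R(F) = exp(−0.000021 × 10000) = 0.810584
Series (A, B, and C): 0.945539 × 0.935195 × 0.802519 = 0.709638
Series (D, E, and F): 0.869358 × 0.933327 × 0.810584 = 0.657704
Parallel ([0.709638] and [0.657704]): 1 − (1 − 0.709638)(1 − 0.657704) = 0.9006

0.9006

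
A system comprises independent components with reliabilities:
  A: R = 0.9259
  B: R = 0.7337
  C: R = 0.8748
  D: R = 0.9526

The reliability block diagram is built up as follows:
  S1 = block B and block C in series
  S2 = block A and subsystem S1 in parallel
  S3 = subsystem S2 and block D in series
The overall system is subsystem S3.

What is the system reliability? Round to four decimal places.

Series (B and C): 0.733700 × 0.874800 = 0.641841
Parallel (A and [0.641841]): 1 − (1 − 0.925900)(1 − 0.641841) = 0.973460
Series ([0.973460] and D): 0.973460 × 0.952600 = 0.9273

0.9273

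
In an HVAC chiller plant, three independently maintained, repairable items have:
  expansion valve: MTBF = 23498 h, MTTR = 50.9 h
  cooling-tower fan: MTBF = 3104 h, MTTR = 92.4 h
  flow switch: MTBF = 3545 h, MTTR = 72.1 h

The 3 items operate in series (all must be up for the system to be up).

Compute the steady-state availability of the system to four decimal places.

A(expansion valve) = MTBF/(MTBF+MTTR) = 23498/(23498+50.9) = 0.997839
A(cooling-tower fan) = MTBF/(MTBF+MTTR) = 3104/(3104+92.4) = 0.971092
A(flow switch) = MTBF/(MTBF+MTTR) = 3545/(3545+72.1) = 0.980067
Series availability: 0.997839 × 0.971092 × 0.980067 = 0.9497

0.9497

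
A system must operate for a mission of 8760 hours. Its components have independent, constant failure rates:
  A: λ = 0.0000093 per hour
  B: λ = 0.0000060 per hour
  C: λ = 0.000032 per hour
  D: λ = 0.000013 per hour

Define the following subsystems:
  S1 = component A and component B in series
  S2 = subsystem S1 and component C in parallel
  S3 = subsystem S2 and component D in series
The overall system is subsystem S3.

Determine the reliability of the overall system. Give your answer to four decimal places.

0.8650

R(A) = exp(−0.0000093 × 8760) = 0.921762
R(B) = exp(−0.0000060 × 8760) = 0.948797
R(C) = exp(−0.000032 × 8760) = 0.755542
R(D) = exp(−0.000013 × 8760) = 0.892365
Series (A and B): 0.921762 × 0.948797 = 0.874565
Parallel ([0.874565] and C): 1 − (1 − 0.874565)(1 − 0.755542) = 0.969336
Series ([0.969336] and D): 0.969336 × 0.892365 = 0.8650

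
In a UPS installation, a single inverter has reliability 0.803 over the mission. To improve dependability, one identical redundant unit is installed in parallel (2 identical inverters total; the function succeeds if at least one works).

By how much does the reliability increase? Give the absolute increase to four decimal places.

0.1582

R_before = 0.803
R_after = 1 − (1 − 0.803)^2 = 0.9612
ΔR = 0.9612 − 0.803 = 0.1582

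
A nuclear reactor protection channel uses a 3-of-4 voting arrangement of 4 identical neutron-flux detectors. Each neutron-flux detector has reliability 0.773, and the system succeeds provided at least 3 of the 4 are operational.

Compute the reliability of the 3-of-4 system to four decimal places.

0.7764

R = Σ_{i=3}^{4} C(4,i) p^i (1−p)^{4−i} with p = 0.773
C(4,3)·0.773^3·0.227^1 = 0.419396
C(4,4)·0.773^4·0.227^0 = 0.357041
Sum = 0.7764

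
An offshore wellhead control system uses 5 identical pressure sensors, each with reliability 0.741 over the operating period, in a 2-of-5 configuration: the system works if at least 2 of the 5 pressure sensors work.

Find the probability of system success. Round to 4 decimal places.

R = Σ_{i=2}^{5} C(5,i) p^i (1−p)^{5−i} with p = 0.741
C(5,2)·0.741^2·0.259^3 = 0.095397
C(5,3)·0.741^3·0.259^2 = 0.272932
C(5,4)·0.741^4·0.259^1 = 0.390429
C(5,5)·0.741^5·0.259^0 = 0.223404
Sum = 0.9822

0.9822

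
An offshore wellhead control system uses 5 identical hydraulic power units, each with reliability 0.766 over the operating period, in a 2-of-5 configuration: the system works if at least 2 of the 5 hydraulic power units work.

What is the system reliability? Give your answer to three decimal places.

R = Σ_{i=2}^{5} C(5,i) p^i (1−p)^{5−i} with p = 0.766
C(5,2)·0.766^2·0.234^3 = 0.07518
C(5,3)·0.766^3·0.234^2 = 0.24610
C(5,4)·0.766^4·0.234^1 = 0.40281
C(5,5)·0.766^5·0.234^0 = 0.26372
Sum = 0.988

0.988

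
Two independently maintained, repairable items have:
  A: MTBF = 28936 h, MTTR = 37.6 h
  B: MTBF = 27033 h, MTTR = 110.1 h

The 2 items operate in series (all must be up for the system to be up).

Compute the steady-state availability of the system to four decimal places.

0.9947

A(A) = MTBF/(MTBF+MTTR) = 28936/(28936+37.6) = 0.998702
A(B) = MTBF/(MTBF+MTTR) = 27033/(27033+110.1) = 0.995944
Series availability: 0.998702 × 0.995944 = 0.9947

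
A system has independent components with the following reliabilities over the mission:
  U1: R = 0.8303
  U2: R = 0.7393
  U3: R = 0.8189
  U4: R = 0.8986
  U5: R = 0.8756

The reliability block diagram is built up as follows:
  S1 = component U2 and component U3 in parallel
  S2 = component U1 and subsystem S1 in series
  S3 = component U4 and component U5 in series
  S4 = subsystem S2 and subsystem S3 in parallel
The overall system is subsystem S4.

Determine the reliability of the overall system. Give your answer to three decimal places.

0.955

Parallel (U2 and U3): 1 − (1 − 0.73930)(1 − 0.81890) = 0.95279
Series (U1 and [0.95279]): 0.83030 × 0.95279 = 0.79110
Series (U4 and U5): 0.89860 × 0.87560 = 0.78681
Parallel ([0.79110] and [0.78681]): 1 − (1 − 0.79110)(1 − 0.78681) = 0.955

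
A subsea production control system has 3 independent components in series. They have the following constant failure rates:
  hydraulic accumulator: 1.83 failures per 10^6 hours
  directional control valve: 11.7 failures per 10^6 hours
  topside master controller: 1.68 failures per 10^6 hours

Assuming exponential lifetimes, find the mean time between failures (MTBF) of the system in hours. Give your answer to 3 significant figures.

Series of exponential components: λ_sys = Σ λ_i
λ_sys = 0.00000183 + 0.0000117 + 0.00000168 = 1.5210e-05 /h
MTBF = 1 / λ_sys = 65700 h

65700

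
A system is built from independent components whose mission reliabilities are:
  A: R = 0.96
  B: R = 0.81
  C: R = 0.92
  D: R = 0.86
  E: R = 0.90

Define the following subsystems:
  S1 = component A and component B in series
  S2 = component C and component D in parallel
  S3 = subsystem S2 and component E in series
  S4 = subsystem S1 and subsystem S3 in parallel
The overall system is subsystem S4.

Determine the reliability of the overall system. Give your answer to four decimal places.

0.9755

Series (A and B): 0.960000 × 0.810000 = 0.777600
Parallel (C and D): 1 − (1 − 0.920000)(1 − 0.860000) = 0.988800
Series ([0.988800] and E): 0.988800 × 0.900000 = 0.889920
Parallel ([0.777600] and [0.889920]): 1 − (1 − 0.777600)(1 − 0.889920) = 0.9755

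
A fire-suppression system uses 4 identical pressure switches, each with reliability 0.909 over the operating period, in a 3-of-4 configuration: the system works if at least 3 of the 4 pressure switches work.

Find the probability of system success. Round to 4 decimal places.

R = Σ_{i=3}^{4} C(4,i) p^i (1−p)^{4−i} with p = 0.909
C(4,3)·0.909^3·0.091^1 = 0.273397
C(4,4)·0.909^4·0.091^0 = 0.682740
Sum = 0.9561

0.9561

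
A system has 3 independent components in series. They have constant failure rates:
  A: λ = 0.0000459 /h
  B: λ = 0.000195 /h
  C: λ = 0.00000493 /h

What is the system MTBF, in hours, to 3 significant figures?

4070

Series of exponential components: λ_sys = Σ λ_i
λ_sys = 0.0000459 + 0.000195 + 0.00000493 = 2.4583e-04 /h
MTBF = 1 / λ_sys = 4070 h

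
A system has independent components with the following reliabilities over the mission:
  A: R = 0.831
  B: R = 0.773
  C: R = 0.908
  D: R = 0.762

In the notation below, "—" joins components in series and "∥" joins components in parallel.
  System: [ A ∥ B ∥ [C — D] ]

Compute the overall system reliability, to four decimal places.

0.9882

Series (C and D): 0.908000 × 0.762000 = 0.691896
Parallel (A, B, and [0.691896]): 1 − (1 − 0.831000)(1 − 0.773000)(1 − 0.691896) = 0.9882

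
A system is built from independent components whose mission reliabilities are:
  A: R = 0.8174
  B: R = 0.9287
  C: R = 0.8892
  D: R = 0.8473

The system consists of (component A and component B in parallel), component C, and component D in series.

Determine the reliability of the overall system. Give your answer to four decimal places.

0.7436

Parallel (A and B): 1 − (1 − 0.817400)(1 − 0.928700) = 0.986981
Series ([0.986981], C, and D): 0.986981 × 0.889200 × 0.847300 = 0.7436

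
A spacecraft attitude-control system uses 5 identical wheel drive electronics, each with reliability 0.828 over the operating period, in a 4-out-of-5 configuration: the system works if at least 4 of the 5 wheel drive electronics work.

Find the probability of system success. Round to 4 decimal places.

R = Σ_{i=4}^{5} C(5,i) p^i (1−p)^{5−i} with p = 0.828
C(5,4)·0.828^4·0.172^1 = 0.404222
C(5,5)·0.828^5·0.172^0 = 0.389181
Sum = 0.7934

0.7934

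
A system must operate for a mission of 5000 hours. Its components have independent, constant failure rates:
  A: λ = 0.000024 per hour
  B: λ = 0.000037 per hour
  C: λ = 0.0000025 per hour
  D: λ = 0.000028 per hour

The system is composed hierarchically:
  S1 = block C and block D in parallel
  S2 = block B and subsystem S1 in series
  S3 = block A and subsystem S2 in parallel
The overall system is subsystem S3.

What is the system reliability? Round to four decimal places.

R(A) = exp(−0.000024 × 5000) = 0.886920
R(B) = exp(−0.000037 × 5000) = 0.831104
R(C) = exp(−0.0000025 × 5000) = 0.987578
R(D) = exp(−0.000028 × 5000) = 0.869358
Parallel (C and D): 1 − (1 − 0.987578)(1 − 0.869358) = 0.998377
Series (B and [0.998377]): 0.831104 × 0.998377 = 0.829755
Parallel (A and [0.829755]): 1 − (1 − 0.886920)(1 − 0.829755) = 0.9807

0.9807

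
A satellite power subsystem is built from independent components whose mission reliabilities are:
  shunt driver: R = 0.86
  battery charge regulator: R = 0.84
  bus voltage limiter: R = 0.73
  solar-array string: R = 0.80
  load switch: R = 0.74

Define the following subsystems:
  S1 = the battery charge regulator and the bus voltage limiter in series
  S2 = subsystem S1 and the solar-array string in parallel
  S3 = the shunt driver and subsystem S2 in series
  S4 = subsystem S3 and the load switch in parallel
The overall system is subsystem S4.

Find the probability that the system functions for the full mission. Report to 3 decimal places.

0.946

Series (battery charge regulator and bus voltage limiter): 0.84000 × 0.73000 = 0.61320
Parallel ([0.61320] and solar-array string): 1 − (1 − 0.61320)(1 − 0.80000) = 0.92264
Series (shunt driver and [0.92264]): 0.86000 × 0.92264 = 0.79347
Parallel ([0.79347] and load switch): 1 − (1 − 0.79347)(1 − 0.74000) = 0.946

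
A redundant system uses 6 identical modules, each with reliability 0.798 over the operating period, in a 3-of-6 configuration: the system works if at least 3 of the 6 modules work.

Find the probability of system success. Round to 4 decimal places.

0.9824

R = Σ_{i=3}^{6} C(6,i) p^i (1−p)^{6−i} with p = 0.798
C(6,3)·0.798^3·0.202^3 = 0.083771
C(6,4)·0.798^4·0.202^2 = 0.248202
C(6,5)·0.798^5·0.202^1 = 0.392209
C(6,6)·0.798^6·0.202^0 = 0.258236
Sum = 0.9824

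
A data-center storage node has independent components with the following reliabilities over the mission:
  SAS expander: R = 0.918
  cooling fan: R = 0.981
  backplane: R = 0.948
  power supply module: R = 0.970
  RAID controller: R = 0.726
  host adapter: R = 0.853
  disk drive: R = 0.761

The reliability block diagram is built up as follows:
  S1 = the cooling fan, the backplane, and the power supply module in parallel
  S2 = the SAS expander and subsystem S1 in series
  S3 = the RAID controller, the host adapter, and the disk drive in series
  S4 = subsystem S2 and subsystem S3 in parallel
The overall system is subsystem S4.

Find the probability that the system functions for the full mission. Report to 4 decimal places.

0.9566

Parallel (cooling fan, backplane, and power supply module): 1 − (1 − 0.981000)(1 − 0.948000)(1 − 0.970000) = 0.999970
Series (SAS expander and [0.999970]): 0.918000 × 0.999970 = 0.917972
Series (RAID controller, host adapter, and disk drive): 0.726000 × 0.853000 × 0.761000 = 0.471271
Parallel ([0.917972] and [0.471271]): 1 − (1 − 0.917972)(1 − 0.471271) = 0.9566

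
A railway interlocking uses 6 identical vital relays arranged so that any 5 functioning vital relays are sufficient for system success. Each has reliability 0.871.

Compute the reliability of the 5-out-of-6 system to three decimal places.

0.825

R = Σ_{i=5}^{6} C(6,i) p^i (1−p)^{6−i} with p = 0.871
C(6,5)·0.871^5·0.129^1 = 0.38800
C(6,6)·0.871^6·0.129^0 = 0.43663
Sum = 0.825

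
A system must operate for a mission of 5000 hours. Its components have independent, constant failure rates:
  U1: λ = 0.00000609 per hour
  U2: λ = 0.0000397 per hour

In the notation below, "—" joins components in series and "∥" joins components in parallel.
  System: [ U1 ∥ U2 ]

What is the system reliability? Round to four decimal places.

R(U1) = exp(−0.00000609 × 5000) = 0.970009
R(U2) = exp(−0.0000397 × 5000) = 0.819960
Parallel (U1 and U2): 1 − (1 − 0.970009)(1 − 0.819960) = 0.9946

0.9946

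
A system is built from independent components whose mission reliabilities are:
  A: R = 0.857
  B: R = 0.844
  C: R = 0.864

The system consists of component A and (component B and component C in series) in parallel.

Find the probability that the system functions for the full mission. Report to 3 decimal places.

0.961

Series (B and C): 0.84400 × 0.86400 = 0.72922
Parallel (A and [0.72922]): 1 − (1 − 0.85700)(1 − 0.72922) = 0.961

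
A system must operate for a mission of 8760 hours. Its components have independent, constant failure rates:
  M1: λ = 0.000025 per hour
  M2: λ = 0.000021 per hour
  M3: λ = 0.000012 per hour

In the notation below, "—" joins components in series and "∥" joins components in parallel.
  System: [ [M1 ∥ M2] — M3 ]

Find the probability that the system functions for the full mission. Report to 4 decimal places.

0.8705

R(M1) = exp(−0.000025 × 8760) = 0.803322
R(M2) = exp(−0.000021 × 8760) = 0.831969
R(M3) = exp(−0.000012 × 8760) = 0.900216
Parallel (M1 and M2): 1 − (1 − 0.803322)(1 − 0.831969) = 0.966952
Series ([0.966952] and M3): 0.966952 × 0.900216 = 0.8705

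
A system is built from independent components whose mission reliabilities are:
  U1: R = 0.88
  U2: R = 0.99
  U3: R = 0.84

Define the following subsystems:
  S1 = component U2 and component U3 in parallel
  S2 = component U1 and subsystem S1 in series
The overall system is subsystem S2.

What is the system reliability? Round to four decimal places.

0.8786

Parallel (U2 and U3): 1 − (1 − 0.990000)(1 − 0.840000) = 0.998400
Series (U1 and [0.998400]): 0.880000 × 0.998400 = 0.8786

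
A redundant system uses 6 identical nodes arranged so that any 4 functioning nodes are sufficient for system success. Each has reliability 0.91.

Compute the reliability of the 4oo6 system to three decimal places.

R = Σ_{i=4}^{6} C(6,i) p^i (1−p)^{6−i} with p = 0.91
C(6,4)·0.91^4·0.09^2 = 0.08332
C(6,5)·0.91^5·0.09^1 = 0.33698
C(6,6)·0.91^6·0.09^0 = 0.56787
Sum = 0.988

0.988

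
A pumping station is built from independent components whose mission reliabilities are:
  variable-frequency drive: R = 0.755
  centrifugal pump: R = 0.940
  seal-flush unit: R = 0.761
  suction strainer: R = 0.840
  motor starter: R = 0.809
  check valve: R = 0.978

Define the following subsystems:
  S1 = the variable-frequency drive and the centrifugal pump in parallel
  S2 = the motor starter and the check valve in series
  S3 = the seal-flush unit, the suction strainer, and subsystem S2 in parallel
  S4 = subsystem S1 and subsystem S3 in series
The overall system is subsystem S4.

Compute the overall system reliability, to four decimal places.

Parallel (variable-frequency drive and centrifugal pump): 1 − (1 − 0.755000)(1 − 0.940000) = 0.985300
Series (motor starter and check valve): 0.809000 × 0.978000 = 0.791202
Parallel (seal-flush unit, suction strainer, and [0.791202]): 1 − (1 − 0.761000)(1 − 0.840000)(1 − 0.791202) = 0.992016
Series ([0.985300] and [0.992016]): 0.985300 × 0.992016 = 0.9774

0.9774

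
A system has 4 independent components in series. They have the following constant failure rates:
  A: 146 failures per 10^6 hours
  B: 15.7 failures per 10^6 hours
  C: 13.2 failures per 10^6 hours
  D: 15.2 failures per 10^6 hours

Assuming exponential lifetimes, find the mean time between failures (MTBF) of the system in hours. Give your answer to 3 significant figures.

5260

Series of exponential components: λ_sys = Σ λ_i
λ_sys = 0.000146 + 0.0000157 + 0.0000132 + 0.0000152 = 1.9010e-04 /h
MTBF = 1 / λ_sys = 5260 h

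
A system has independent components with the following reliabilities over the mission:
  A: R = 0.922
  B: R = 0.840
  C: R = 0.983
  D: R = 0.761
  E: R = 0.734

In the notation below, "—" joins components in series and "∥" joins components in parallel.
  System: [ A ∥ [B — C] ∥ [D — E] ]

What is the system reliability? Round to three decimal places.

0.994

Series (B and C): 0.84000 × 0.98300 = 0.82572
Series (D and E): 0.76100 × 0.73400 = 0.55857
Parallel (A, [0.82572], and [0.55857]): 1 − (1 − 0.92200)(1 − 0.82572)(1 − 0.55857) = 0.994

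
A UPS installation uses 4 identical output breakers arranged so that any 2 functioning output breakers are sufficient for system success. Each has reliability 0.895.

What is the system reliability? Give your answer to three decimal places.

R = Σ_{i=2}^{4} C(4,i) p^i (1−p)^{4−i} with p = 0.895
C(4,2)·0.895^2·0.105^2 = 0.05299
C(4,3)·0.895^3·0.105^1 = 0.30111
C(4,4)·0.895^4·0.105^0 = 0.64164
Sum = 0.996

0.996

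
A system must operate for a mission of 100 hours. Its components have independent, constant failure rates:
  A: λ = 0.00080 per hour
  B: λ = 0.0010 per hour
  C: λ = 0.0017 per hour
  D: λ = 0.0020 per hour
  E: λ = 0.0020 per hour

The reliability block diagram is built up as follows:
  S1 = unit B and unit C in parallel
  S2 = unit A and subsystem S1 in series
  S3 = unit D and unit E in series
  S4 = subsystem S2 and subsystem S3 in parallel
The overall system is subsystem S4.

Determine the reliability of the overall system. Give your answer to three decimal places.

R(A) = exp(−0.00080 × 100) = 0.92312
R(B) = exp(−0.0010 × 100) = 0.90484
R(C) = exp(−0.0017 × 100) = 0.84366
R(D) = exp(−0.0020 × 100) = 0.81873
R(E) = exp(−0.0020 × 100) = 0.81873
Parallel (B and C): 1 − (1 − 0.90484)(1 − 0.84366) = 0.98512
Series (A and [0.98512]): 0.92312 × 0.98512 = 0.90938
Series (D and E): 0.81873 × 0.81873 = 0.67032
Parallel ([0.90938] and [0.67032]): 1 − (1 − 0.90938)(1 − 0.67032) = 0.970

0.970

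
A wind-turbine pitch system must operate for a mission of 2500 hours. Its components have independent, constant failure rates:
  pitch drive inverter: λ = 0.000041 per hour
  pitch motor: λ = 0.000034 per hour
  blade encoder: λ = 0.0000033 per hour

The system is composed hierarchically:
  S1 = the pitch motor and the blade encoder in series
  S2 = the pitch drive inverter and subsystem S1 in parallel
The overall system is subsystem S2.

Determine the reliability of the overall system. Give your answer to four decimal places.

R(pitch drive inverter) = exp(−0.000041 × 2500) = 0.902578
R(pitch motor) = exp(−0.000034 × 2500) = 0.918512
R(blade encoder) = exp(−0.0000033 × 2500) = 0.991784
Series (pitch motor and blade encoder): 0.918512 × 0.991784 = 0.910966
Parallel (pitch drive inverter and [0.910966]): 1 − (1 − 0.902578)(1 − 0.910966) = 0.9913

0.9913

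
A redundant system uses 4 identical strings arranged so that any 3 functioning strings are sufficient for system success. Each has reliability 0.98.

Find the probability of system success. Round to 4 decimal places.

R = Σ_{i=3}^{4} C(4,i) p^i (1−p)^{4−i} with p = 0.98
C(4,3)·0.98^3·0.02^1 = 0.075295
C(4,4)·0.98^4·0.02^0 = 0.922368
Sum = 0.9977

0.9977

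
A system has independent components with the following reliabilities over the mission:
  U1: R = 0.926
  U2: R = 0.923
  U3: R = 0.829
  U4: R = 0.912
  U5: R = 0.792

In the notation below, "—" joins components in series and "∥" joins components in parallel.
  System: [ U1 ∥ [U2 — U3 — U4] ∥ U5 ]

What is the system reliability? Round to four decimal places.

0.9953

Series (U2, U3, and U4): 0.923000 × 0.829000 × 0.912000 = 0.697832
Parallel (U1, [0.697832], and U5): 1 − (1 − 0.926000)(1 − 0.697832)(1 − 0.792000) = 0.9953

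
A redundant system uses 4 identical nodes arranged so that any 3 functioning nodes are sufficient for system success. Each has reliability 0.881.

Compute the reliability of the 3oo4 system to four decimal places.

0.9279

R = Σ_{i=3}^{4} C(4,i) p^i (1−p)^{4−i} with p = 0.881
C(4,3)·0.881^3·0.119^1 = 0.325488
C(4,4)·0.881^4·0.119^0 = 0.602426
Sum = 0.9279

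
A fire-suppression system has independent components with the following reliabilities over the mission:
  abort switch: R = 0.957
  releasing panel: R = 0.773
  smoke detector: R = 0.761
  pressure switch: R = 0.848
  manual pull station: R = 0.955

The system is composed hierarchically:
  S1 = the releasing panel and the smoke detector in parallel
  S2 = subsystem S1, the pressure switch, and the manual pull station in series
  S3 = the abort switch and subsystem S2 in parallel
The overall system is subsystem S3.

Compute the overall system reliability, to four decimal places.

0.9899

Parallel (releasing panel and smoke detector): 1 − (1 − 0.773000)(1 − 0.761000) = 0.945747
Series ([0.945747], pressure switch, and manual pull station): 0.945747 × 0.848000 × 0.955000 = 0.765904
Parallel (abort switch and [0.765904]): 1 − (1 − 0.957000)(1 − 0.765904) = 0.9899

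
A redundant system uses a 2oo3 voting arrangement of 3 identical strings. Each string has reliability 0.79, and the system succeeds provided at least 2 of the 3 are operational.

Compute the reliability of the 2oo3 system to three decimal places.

0.886

R = Σ_{i=2}^{3} C(3,i) p^i (1−p)^{3−i} with p = 0.79
C(3,2)·0.79^2·0.21^1 = 0.39318
C(3,3)·0.79^3·0.21^0 = 0.49304
Sum = 0.886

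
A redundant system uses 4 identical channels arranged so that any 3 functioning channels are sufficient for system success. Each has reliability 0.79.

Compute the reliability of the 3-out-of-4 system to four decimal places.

R = Σ_{i=3}^{4} C(4,i) p^i (1−p)^{4−i} with p = 0.79
C(4,3)·0.79^3·0.21^1 = 0.414153
C(4,4)·0.79^4·0.21^0 = 0.389501
Sum = 0.8037

0.8037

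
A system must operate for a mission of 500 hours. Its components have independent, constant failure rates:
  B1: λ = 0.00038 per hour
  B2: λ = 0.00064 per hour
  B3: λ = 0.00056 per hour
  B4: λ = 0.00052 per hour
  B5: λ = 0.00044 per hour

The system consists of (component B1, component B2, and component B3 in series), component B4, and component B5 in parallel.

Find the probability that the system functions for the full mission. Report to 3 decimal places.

0.975

R(B1) = exp(−0.00038 × 500) = 0.82696
R(B2) = exp(−0.00064 × 500) = 0.72615
R(B3) = exp(−0.00056 × 500) = 0.75578
R(B4) = exp(−0.00052 × 500) = 0.77105
R(B5) = exp(−0.00044 × 500) = 0.80252
Series (B1, B2, and B3): 0.82696 × 0.72615 × 0.75578 = 0.45384
Parallel ([0.45384], B4, and B5): 1 − (1 − 0.45384)(1 − 0.77105)(1 − 0.80252) = 0.975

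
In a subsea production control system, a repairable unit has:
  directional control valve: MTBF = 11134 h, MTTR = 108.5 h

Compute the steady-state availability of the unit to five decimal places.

A(directional control valve) = MTBF/(MTBF+MTTR) = 11134/(11134+108.5) = 0.99035

0.99035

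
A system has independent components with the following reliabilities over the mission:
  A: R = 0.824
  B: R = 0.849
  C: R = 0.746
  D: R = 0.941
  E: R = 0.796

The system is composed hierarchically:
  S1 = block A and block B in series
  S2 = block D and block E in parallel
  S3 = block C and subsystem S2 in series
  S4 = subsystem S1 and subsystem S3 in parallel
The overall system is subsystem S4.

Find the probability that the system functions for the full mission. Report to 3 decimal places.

0.921

Series (A and B): 0.82400 × 0.84900 = 0.69958
Parallel (D and E): 1 − (1 − 0.94100)(1 − 0.79600) = 0.98796
Series (C and [0.98796]): 0.74600 × 0.98796 = 0.73702
Parallel ([0.69958] and [0.73702]): 1 − (1 − 0.69958)(1 − 0.73702) = 0.921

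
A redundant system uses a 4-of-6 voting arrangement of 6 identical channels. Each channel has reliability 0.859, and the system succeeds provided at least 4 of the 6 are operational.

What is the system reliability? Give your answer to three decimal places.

0.960

R = Σ_{i=4}^{6} C(6,i) p^i (1−p)^{6−i} with p = 0.859
C(6,4)·0.859^4·0.141^2 = 0.16237
C(6,5)·0.859^5·0.141^1 = 0.39567
C(6,6)·0.859^6·0.141^0 = 0.40175
Sum = 0.960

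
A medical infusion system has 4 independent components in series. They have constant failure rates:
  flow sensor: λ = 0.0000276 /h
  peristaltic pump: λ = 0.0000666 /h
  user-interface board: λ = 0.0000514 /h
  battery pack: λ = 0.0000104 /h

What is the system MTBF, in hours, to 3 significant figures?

Series of exponential components: λ_sys = Σ λ_i
λ_sys = 0.0000276 + 0.0000666 + 0.0000514 + 0.0000104 = 1.5600e-04 /h
MTBF = 1 / λ_sys = 6410 h

6410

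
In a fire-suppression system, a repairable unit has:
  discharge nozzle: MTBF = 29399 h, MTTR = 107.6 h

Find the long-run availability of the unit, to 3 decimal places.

0.996

A(discharge nozzle) = MTBF/(MTBF+MTTR) = 29399/(29399+107.6) = 0.996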